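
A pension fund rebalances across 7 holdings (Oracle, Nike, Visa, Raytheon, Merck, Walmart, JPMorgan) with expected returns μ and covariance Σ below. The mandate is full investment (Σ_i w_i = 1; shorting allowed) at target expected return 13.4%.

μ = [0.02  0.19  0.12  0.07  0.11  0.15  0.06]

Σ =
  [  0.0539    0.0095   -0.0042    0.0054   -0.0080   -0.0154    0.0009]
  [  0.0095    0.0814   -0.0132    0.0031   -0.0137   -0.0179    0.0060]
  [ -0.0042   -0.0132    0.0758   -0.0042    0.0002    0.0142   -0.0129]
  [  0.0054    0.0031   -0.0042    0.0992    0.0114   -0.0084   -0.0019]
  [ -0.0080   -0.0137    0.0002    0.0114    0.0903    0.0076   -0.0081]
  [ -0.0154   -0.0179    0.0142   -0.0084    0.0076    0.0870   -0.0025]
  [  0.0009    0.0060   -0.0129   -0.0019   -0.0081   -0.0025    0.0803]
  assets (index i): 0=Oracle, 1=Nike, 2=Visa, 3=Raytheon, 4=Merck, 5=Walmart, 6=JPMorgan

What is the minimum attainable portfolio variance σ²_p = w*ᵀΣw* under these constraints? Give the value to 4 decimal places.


u=Σ⁻¹μ = [0.7252  3.2089  1.9944  0.6688  1.5954  2.1429  1.0632]
v=Σ⁻¹𝟙 = [22.5305  16.9836  17.5440  9.0715  14.5306  16.1776  15.9342]
a=μᵀu=1.471062  b=𝟙ᵀu=11.398833  c=𝟙ᵀv=112.771962  D=ac−b²=35.961130
λ₁=(c·0.134−b)/D = (112.771962·0.134−11.398833)/35.961130 = 0.103240
λ₂=(a−b·0.134)/D = (1.471062−11.398833·0.134)/35.961130 = -0.001568
w* = 0.103240·u + -0.001568·v:
  w_0 = 0.103240·0.7252 + -0.001568·22.5305 = 0.0395  (Oracle)
  w_1 = 0.103240·3.2089 + -0.001568·16.9836 = 0.3047  (Nike)
  w_2 = 0.103240·1.9944 + -0.001568·17.5440 = 0.1784  (Visa)
  w_3 = 0.103240·0.6688 + -0.001568·9.0715 = 0.0548  (Raytheon)
  w_4 = 0.103240·1.5954 + -0.001568·14.5306 = 0.1419  (Merck)
  w_5 = 0.103240·2.1429 + -0.001568·16.1776 = 0.1959  (Walmart)
  w_6 = 0.103240·1.0632 + -0.001568·15.9342 = 0.0848  (JPMorgan)
Σw_i=1.0000  μᵀw=0.1340
σ²=wᵀΣw=λ₁·μ_p+λ₂ = 0.103240·0.134 + -0.001568 = 0.012266 ≈ 0.0123

0.0123


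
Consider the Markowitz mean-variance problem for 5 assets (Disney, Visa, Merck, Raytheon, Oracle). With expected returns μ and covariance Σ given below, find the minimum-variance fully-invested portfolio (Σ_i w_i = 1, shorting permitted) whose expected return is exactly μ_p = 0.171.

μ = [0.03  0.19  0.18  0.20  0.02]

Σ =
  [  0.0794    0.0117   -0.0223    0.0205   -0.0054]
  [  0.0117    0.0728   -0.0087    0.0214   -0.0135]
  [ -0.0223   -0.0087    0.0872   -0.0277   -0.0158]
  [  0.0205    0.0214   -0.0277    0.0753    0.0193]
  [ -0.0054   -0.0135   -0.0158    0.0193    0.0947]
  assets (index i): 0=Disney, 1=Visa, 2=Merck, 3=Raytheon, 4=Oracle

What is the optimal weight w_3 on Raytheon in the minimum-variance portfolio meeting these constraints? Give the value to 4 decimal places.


u=Σ⁻¹μ = [0.2482  2.1493  3.4161  3.1147  0.4669]
v=Σ⁻¹𝟙 = [15.4685  13.9933  22.6025  9.4921  15.2731]
a=μᵀu=1.662977  b=𝟙ᵀu=9.395121  c=𝟙ᵀv=76.829532  D=ac−b²=39.497407
λ₁=(c·0.171−b)/D = (76.829532·0.171−9.395121)/39.497407 = 0.094759
λ₂=(a−b·0.171)/D = (1.662977−9.395121·0.171)/39.497407 = 0.001428
w* = 0.094759·u + 0.001428·v:
  w_0 = 0.094759·0.2482 + 0.001428·15.4685 = 0.0456  (Disney)
  w_1 = 0.094759·2.1493 + 0.001428·13.9933 = 0.2236  (Visa)
  w_2 = 0.094759·3.4161 + 0.001428·22.6025 = 0.3560  (Merck)
  w_3 = 0.094759·3.1147 + 0.001428·9.4921 = 0.3087  (Raytheon)
  w_4 = 0.094759·0.4669 + 0.001428·15.2731 = 0.0661  (Oracle)
Σw_i=1.0000  μᵀw=0.1710
σ²=wᵀΣw=λ₁·μ_p+λ₂ = 0.094759·0.171 + 0.001428 = 0.017632 ≈ 0.0176

0.3087


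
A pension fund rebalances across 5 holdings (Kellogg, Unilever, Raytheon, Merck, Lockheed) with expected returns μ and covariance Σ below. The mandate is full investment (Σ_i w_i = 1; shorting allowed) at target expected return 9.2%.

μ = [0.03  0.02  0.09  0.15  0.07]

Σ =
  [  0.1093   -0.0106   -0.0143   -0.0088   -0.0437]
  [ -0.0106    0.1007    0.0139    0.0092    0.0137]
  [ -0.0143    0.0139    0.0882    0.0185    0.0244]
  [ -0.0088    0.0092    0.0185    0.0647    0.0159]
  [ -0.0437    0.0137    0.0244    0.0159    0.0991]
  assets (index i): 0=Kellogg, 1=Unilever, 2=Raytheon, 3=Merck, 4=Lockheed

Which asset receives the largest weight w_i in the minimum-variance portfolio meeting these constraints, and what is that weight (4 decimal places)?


x=Σ⁻¹μ = [0.7364  -0.0711  0.5475  2.1336  0.5638]
y=Σ⁻¹𝟙 = [16.9058  7.9584  6.8404  11.4934  12.9173]
a=μᵀx=0.429446  b=𝟙ᵀx=3.910194  c=𝟙ᵀy=56.115276  D=ac−b²=8.808852
λ₁=(c·0.092−b)/D = (56.115276·0.092−3.910194)/8.808852 = 0.142177
λ₂=(a−b·0.092)/D = (0.429446−3.910194·0.092)/8.808852 = 0.007913
w* = 0.142177·x + 0.007913·y:
  w_0 = 0.142177·0.7364 + 0.007913·16.9058 = 0.2385  (Kellogg)
  w_1 = 0.142177·-0.0711 + 0.007913·7.9584 = 0.0529  (Unilever)
  w_2 = 0.142177·0.5475 + 0.007913·6.8404 = 0.1320  (Raytheon)
  w_3 = 0.142177·2.1336 + 0.007913·11.4934 = 0.3943  (Merck)
  w_4 = 0.142177·0.5638 + 0.007913·12.9173 = 0.1824  (Lockheed)
Σw_i=1.0000  μᵀw=0.0920
σ²=wᵀΣw=λ₁·μ_p+λ₂ = 0.142177·0.092 + 0.007913 = 0.020994 ≈ 0.0210

Merck (0.3943)


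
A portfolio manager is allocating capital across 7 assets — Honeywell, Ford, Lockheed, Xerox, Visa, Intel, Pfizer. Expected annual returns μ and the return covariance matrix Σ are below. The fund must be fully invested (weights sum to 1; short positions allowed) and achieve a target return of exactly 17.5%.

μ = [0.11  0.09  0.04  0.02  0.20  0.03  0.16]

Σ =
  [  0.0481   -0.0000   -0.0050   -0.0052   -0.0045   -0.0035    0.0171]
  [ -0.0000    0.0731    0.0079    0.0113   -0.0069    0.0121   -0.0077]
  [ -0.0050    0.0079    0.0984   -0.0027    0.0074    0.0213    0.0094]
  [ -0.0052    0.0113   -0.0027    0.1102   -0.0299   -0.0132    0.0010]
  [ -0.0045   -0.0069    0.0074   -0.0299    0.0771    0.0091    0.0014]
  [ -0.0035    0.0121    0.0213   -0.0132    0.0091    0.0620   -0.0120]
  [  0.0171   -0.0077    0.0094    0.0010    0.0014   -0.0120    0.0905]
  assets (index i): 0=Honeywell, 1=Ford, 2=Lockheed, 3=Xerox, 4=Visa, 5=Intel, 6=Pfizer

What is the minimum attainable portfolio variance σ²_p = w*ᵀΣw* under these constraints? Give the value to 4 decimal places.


p=Σ⁻¹μ = [2.1974  1.4702  -0.0311  1.0287  3.1857  0.3675  1.4692]
q=Σ⁻¹𝟙 = [22.9113  10.7010  5.2104  16.1648  19.0005  15.8852  8.7237]
a=μᵀp=1.276591  b=𝟙ᵀp=9.687493  c=𝟙ᵀq=98.596883  D=ac−b²=32.020373
λ₁=(c·0.175−b)/D = (98.596883·0.175−9.687493)/32.020373 = 0.236317
λ₂=(a−b·0.175)/D = (1.276591−9.687493·0.175)/32.020373 = -0.013077
w* = 0.236317·p + -0.013077·q:
  w_0 = 0.236317·2.1974 + -0.013077·22.9113 = 0.2197  (Honeywell)
  w_1 = 0.236317·1.4702 + -0.013077·10.7010 = 0.2075  (Ford)
  w_2 = 0.236317·-0.0311 + -0.013077·5.2104 = -0.0755  (Lockheed)
  w_3 = 0.236317·1.0287 + -0.013077·16.1648 = 0.0317  (Xerox)
  w_4 = 0.236317·3.1857 + -0.013077·19.0005 = 0.5044  (Visa)
  w_5 = 0.236317·0.3675 + -0.013077·15.8852 = -0.1209  (Intel)
  w_6 = 0.236317·1.4692 + -0.013077·8.7237 = 0.2331  (Pfizer)
Σw_i=1.0000  μᵀw=0.1750
σ²=wᵀΣw=λ₁·μ_p+λ₂ = 0.236317·0.175 + -0.013077 = 0.028279 ≈ 0.0283

0.0283


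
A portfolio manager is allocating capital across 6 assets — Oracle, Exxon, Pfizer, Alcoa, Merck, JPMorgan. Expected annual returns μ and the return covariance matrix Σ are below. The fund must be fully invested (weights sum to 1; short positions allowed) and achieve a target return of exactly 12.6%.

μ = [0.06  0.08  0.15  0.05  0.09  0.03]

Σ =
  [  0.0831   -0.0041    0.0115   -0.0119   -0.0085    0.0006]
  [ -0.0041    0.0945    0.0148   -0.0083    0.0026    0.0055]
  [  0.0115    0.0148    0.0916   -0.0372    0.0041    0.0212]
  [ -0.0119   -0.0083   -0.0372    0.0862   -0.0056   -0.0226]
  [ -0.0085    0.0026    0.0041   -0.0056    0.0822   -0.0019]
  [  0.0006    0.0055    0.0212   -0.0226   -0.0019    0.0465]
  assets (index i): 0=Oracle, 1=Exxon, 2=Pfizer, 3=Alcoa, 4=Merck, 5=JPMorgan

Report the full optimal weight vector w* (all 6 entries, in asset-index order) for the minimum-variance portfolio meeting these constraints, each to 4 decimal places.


u=Σ⁻¹μ = [0.8654  0.6686  1.9808  1.8550  1.2047  0.6026]
v=Σ⁻¹𝟙 = [16.4116  9.8796  11.2933  28.4203  15.6031  29.4267]
a=μᵀu=0.621788  b=𝟙ᵀu=7.177151  c=𝟙ᵀv=111.034591  D=ac−b²=17.528534
λ₁=(c·0.126−b)/D = (111.034591·0.126−7.177151)/17.528534 = 0.388692
λ₂=(a−b·0.126)/D = (0.621788−7.177151·0.126)/17.528534 = -0.016118
w* = 0.388692·u + -0.016118·v:
  w_0 = 0.388692·0.8654 + -0.016118·16.4116 = 0.0718  (Oracle)
  w_1 = 0.388692·0.6686 + -0.016118·9.8796 = 0.1006  (Exxon)
  w_2 = 0.388692·1.9808 + -0.016118·11.2933 = 0.5879  (Pfizer)
  w_3 = 0.388692·1.8550 + -0.016118·28.4203 = 0.2629  (Alcoa)
  w_4 = 0.388692·1.2047 + -0.016118·15.6031 = 0.2168  (Merck)
  w_5 = 0.388692·0.6026 + -0.016118·29.4267 = -0.2401  (JPMorgan)
Σw_i=1.0000  μᵀw=0.1260
σ²=wᵀΣw=λ₁·μ_p+λ₂ = 0.388692·0.126 + -0.016118 = 0.032857 ≈ 0.0329

0.0718  0.1006  0.5879  0.2629  0.2168  -0.2401


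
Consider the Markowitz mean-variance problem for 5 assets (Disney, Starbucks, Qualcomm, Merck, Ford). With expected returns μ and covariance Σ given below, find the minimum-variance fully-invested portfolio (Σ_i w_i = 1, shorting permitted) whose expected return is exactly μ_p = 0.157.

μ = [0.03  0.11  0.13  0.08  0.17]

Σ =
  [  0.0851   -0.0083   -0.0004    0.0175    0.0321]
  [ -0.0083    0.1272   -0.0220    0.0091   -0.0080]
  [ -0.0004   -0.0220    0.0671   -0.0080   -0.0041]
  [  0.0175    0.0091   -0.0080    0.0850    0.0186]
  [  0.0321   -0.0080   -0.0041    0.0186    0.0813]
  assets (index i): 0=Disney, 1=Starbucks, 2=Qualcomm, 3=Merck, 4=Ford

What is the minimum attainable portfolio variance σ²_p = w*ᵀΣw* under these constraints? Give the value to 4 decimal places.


0.0268

u=Σ⁻¹μ = [-0.5445  1.3899  2.6122  0.6179  2.4331]
v=Σ⁻¹𝟙 = [7.6231  11.8672  20.4652  8.7759  9.4823]
a=μᵀu=0.939202  b=𝟙ᵀu=6.508616  c=𝟙ᵀv=58.213620  D=ac−b²=12.312273
λ₁=(c·0.157−b)/D = (58.213620·0.157−6.508616)/12.312273 = 0.213683
λ₂=(a−b·0.157)/D = (0.939202−6.508616·0.157)/12.312273 = -0.006713
w* = 0.213683·u + -0.006713·v:
  w_0 = 0.213683·-0.5445 + -0.006713·7.6231 = -0.1675  (Disney)
  w_1 = 0.213683·1.3899 + -0.006713·11.8672 = 0.2173  (Starbucks)
  w_2 = 0.213683·2.6122 + -0.006713·20.4652 = 0.4208  (Qualcomm)
  w_3 = 0.213683·0.6179 + -0.006713·8.7759 = 0.0731  (Merck)
  w_4 = 0.213683·2.4331 + -0.006713·9.4823 = 0.4563  (Ford)
Σw_i=1.0000  μᵀw=0.1570
σ²=wᵀΣw=λ₁·μ_p+λ₂ = 0.213683·0.157 + -0.006713 = 0.026835 ≈ 0.0268


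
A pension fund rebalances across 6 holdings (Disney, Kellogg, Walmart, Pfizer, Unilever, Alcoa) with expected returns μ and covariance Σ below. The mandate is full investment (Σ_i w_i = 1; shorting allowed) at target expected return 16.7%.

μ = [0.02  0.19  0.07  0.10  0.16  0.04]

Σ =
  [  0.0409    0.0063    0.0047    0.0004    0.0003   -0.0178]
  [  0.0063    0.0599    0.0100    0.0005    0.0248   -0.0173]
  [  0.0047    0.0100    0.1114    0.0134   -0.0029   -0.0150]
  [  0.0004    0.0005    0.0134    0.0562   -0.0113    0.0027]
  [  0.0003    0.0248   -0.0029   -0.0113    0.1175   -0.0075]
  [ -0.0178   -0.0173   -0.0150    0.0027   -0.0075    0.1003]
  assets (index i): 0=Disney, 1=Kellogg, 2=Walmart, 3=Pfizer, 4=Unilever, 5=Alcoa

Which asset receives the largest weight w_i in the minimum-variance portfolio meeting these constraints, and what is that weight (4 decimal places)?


Kellogg (0.5782)

u=Σ⁻¹μ = [0.4334  2.9584  0.2923  1.8280  0.9865  1.0543]
v=Σ⁻¹𝟙 = [29.4345  14.2361  7.2363  16.5132  8.4048  18.9154]
a=μᵀu=0.974024  b=𝟙ᵀu=7.552792  c=𝟙ᵀv=94.740253  D=ac−b²=35.234622
λ₁=(c·0.167−b)/D = (94.740253·0.167−7.552792)/35.234622 = 0.234679
λ₂=(a−b·0.167)/D = (0.974024−7.552792·0.167)/35.234622 = -0.008154
w* = 0.234679·u + -0.008154·v:
  w_0 = 0.234679·0.4334 + -0.008154·29.4345 = -0.1383  (Disney)
  w_1 = 0.234679·2.9584 + -0.008154·14.2361 = 0.5782  (Kellogg)
  w_2 = 0.234679·0.2923 + -0.008154·7.2363 = 0.0096  (Walmart)
  w_3 = 0.234679·1.8280 + -0.008154·16.5132 = 0.2943  (Pfizer)
  w_4 = 0.234679·0.9865 + -0.008154·8.4048 = 0.1630  (Unilever)
  w_5 = 0.234679·1.0543 + -0.008154·18.9154 = 0.0932  (Alcoa)
Σw_i=1.0000  μᵀw=0.1670
σ²=wᵀΣw=λ₁·μ_p+λ₂ = 0.234679·0.167 + -0.008154 = 0.031038 ≈ 0.0310


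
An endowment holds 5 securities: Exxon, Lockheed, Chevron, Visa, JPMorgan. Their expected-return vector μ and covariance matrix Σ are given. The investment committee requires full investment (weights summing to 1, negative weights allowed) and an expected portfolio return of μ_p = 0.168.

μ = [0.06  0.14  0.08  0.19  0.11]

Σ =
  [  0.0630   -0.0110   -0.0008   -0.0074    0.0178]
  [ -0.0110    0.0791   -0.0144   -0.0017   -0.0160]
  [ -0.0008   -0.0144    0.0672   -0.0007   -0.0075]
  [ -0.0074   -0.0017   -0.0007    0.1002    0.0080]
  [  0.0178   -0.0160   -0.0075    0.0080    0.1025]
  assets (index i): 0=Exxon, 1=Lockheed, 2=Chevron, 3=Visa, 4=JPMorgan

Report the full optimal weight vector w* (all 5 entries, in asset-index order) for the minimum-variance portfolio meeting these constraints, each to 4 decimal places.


p=Σ⁻¹μ = [1.3088  2.5941  1.9206  1.9514  1.2390]
q=Σ⁻¹𝟙 = [18.1613  21.3697  20.9756  10.9828  10.6156]
a=μᵀp=1.102408  b=𝟙ᵀp=9.013934  c=𝟙ᵀq=82.104988  D=ac−b²=9.262150
λ₁=(c·0.168−b)/D = (82.104988·0.168−9.013934)/9.262150 = 0.516047
λ₂=(a−b·0.168)/D = (1.102408−9.013934·0.168)/9.262150 = -0.044475
w* = 0.516047·p + -0.044475·q:
  w_0 = 0.516047·1.3088 + -0.044475·18.1613 = -0.1323  (Exxon)
  w_1 = 0.516047·2.5941 + -0.044475·21.3697 = 0.3883  (Lockheed)
  w_2 = 0.516047·1.9206 + -0.044475·20.9756 = 0.0582  (Chevron)
  w_3 = 0.516047·1.9514 + -0.044475·10.9828 = 0.5185  (Visa)
  w_4 = 0.516047·1.2390 + -0.044475·10.6156 = 0.1673  (JPMorgan)
Σw_i=1.0000  μᵀw=0.1680
σ²=wᵀΣw=λ₁·μ_p+λ₂ = 0.516047·0.168 + -0.044475 = 0.042221 ≈ 0.0422

-0.1323  0.3883  0.0582  0.5185  0.1673


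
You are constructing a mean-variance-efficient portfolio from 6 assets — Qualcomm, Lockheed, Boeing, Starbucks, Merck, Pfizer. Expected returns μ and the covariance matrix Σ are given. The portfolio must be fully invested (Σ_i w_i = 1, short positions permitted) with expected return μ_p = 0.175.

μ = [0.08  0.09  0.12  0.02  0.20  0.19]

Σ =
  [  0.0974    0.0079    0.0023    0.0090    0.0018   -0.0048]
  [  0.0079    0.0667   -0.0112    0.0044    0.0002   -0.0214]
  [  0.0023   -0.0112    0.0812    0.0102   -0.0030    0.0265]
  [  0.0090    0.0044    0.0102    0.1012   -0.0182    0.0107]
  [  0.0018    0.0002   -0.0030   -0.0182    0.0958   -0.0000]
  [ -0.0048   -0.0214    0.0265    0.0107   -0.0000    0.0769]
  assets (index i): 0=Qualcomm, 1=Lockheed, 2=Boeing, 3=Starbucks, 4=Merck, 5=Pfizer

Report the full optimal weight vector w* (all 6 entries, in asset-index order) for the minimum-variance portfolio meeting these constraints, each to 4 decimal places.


u=Σ⁻¹μ = [0.7104  2.3246  0.9269  0.0177  2.1019  2.8401]
v=Σ⁻¹𝟙 = [8.2049  19.7474  9.4747  7.9577  12.0515  14.6391]
a=μᵀu=1.337618  b=𝟙ᵀu=8.921524  c=𝟙ᵀv=72.075460  D=ac−b²=16.815862
λ₁=(c·0.175−b)/D = (72.075460·0.175−8.921524)/16.815862 = 0.219536
λ₂=(a−b·0.175)/D = (1.337618−8.921524·0.175)/16.815862 = -0.013300
w* = 0.219536·u + -0.013300·v:
  w_0 = 0.219536·0.7104 + -0.013300·8.2049 = 0.0468  (Qualcomm)
  w_1 = 0.219536·2.3246 + -0.013300·19.7474 = 0.2477  (Lockheed)
  w_2 = 0.219536·0.9269 + -0.013300·9.4747 = 0.0775  (Boeing)
  w_3 = 0.219536·0.0177 + -0.013300·7.9577 = -0.1020  (Starbucks)
  w_4 = 0.219536·2.1019 + -0.013300·12.0515 = 0.3012  (Merck)
  w_5 = 0.219536·2.8401 + -0.013300·14.6391 = 0.4288  (Pfizer)
Σw_i=1.0000  μᵀw=0.1750
σ²=wᵀΣw=λ₁·μ_p+λ₂ = 0.219536·0.175 + -0.013300 = 0.025119 ≈ 0.0251

0.0468  0.2477  0.0775  -0.1020  0.3012  0.4288


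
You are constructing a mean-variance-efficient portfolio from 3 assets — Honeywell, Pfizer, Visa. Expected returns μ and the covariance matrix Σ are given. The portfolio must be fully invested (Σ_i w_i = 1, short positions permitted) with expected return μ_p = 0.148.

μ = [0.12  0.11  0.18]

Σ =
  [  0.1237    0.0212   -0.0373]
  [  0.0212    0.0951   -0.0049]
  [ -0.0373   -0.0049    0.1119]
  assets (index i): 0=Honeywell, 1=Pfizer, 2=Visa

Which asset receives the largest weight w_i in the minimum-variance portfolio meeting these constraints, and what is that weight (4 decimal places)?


Visa (0.4973)

p=Σ⁻¹μ = [1.4519  0.9430  2.1338]
q=Σ⁻¹𝟙 = [10.4269  8.8504  12.7997]
a=μᵀp=0.662046  b=𝟙ᵀp=4.528711  c=𝟙ᵀq=32.076932  D=ac−b²=0.727187
λ₁=(c·0.148−b)/D = (32.076932·0.148−4.528711)/0.727187 = 0.300713
λ₂=(a−b·0.148)/D = (0.662046−4.528711·0.148)/0.727187 = -0.011280
w* = 0.300713·p + -0.011280·q:
  w_0 = 0.300713·1.4519 + -0.011280·10.4269 = 0.3190  (Honeywell)
  w_1 = 0.300713·0.9430 + -0.011280·8.8504 = 0.1837  (Pfizer)
  w_2 = 0.300713·2.1338 + -0.011280·12.7997 = 0.4973  (Visa)
Σw_i=1.0000  μᵀw=0.1480
σ²=wᵀΣw=λ₁·μ_p+λ₂ = 0.300713·0.148 + -0.011280 = 0.033225 ≈ 0.0332


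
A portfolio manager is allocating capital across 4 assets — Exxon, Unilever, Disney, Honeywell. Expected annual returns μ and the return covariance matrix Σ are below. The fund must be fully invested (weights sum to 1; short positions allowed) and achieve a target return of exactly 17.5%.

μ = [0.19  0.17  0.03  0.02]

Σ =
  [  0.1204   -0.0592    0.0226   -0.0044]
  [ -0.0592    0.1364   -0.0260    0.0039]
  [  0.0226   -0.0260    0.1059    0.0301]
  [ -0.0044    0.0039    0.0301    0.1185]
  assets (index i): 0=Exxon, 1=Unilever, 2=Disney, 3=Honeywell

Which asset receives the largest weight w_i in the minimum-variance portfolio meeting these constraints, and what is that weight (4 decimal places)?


Exxon (0.5090)

p=Σ⁻¹μ = [2.7561  2.4911  0.2726  0.1199]
q=Σ⁻¹𝟙 = [14.3404  14.9425  8.2356  6.3876]
a=μᵀp=0.957726  b=𝟙ᵀp=5.639721  c=𝟙ᵀq=43.906084  D=ac−b²=10.243523
λ₁=(c·0.175−b)/D = (43.906084·0.175−5.639721)/10.243523 = 0.199525
λ₂=(a−b·0.175)/D = (0.957726−5.639721·0.175)/10.243523 = -0.002853
w* = 0.199525·p + -0.002853·q:
  w_0 = 0.199525·2.7561 + -0.002853·14.3404 = 0.5090  (Exxon)
  w_1 = 0.199525·2.4911 + -0.002853·14.9425 = 0.4544  (Unilever)
  w_2 = 0.199525·0.2726 + -0.002853·8.2356 = 0.0309  (Disney)
  w_3 = 0.199525·0.1199 + -0.002853·6.3876 = 0.0057  (Honeywell)
Σw_i=1.0000  μᵀw=0.1750
σ²=wᵀΣw=λ₁·μ_p+λ₂ = 0.199525·0.175 + -0.002853 = 0.032064 ≈ 0.0321


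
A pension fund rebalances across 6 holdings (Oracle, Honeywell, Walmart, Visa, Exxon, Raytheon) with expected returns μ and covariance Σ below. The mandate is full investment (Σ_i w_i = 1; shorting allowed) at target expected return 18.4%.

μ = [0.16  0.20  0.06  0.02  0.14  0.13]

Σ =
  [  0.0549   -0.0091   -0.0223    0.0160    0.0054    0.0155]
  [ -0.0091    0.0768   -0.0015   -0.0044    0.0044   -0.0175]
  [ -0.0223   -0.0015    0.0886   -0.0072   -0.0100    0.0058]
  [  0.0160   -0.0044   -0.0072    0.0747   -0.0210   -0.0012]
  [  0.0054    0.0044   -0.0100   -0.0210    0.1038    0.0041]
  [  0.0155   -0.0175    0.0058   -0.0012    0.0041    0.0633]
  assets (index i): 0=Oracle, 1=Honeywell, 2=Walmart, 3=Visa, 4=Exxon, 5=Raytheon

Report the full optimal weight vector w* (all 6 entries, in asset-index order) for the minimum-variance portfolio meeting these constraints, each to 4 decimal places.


x=Σ⁻¹μ = [3.4003  3.4316  1.6145  0.2535  1.1561  1.9518]
y=Σ⁻¹𝟙 = [18.8527  19.0771  18.0902  15.8858  12.2361  14.3065]
a=μᵀx=1.747908  b=𝟙ᵀx=11.807872  c=𝟙ᵀy=98.448379  D=ac−b²=32.652917
λ₁=(c·0.184−b)/D = (98.448379·0.184−11.807872)/32.652917 = 0.193141
λ₂=(a−b·0.184)/D = (1.747908−11.807872·0.184)/32.652917 = -0.013008
w* = 0.193141·x + -0.013008·y:
  w_0 = 0.193141·3.4003 + -0.013008·18.8527 = 0.4115  (Oracle)
  w_1 = 0.193141·3.4316 + -0.013008·19.0771 = 0.4146  (Honeywell)
  w_2 = 0.193141·1.6145 + -0.013008·18.0902 = 0.0765  (Walmart)
  w_3 = 0.193141·0.2535 + -0.013008·15.8858 = -0.1577  (Visa)
  w_4 = 0.193141·1.1561 + -0.013008·12.2361 = 0.0641  (Exxon)
  w_5 = 0.193141·1.9518 + -0.013008·14.3065 = 0.1909  (Raytheon)
Σw_i=1.0000  μᵀw=0.1840
σ²=wᵀΣw=λ₁·μ_p+λ₂ = 0.193141·0.184 + -0.013008 = 0.022530 ≈ 0.0225

0.4115  0.4146  0.0765  -0.1577  0.0641  0.1909


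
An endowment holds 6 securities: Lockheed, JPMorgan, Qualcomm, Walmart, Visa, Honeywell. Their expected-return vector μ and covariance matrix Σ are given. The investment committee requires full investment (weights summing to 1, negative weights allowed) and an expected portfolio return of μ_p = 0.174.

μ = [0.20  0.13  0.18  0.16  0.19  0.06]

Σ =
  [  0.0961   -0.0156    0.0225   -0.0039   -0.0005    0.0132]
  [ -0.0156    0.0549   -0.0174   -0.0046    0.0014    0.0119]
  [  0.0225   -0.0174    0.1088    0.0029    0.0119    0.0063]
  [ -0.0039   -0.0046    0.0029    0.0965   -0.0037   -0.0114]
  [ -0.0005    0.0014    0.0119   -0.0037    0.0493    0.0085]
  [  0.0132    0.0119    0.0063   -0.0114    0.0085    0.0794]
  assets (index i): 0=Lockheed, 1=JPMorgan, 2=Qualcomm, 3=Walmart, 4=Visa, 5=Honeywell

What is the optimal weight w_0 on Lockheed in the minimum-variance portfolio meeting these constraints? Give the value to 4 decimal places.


x=Σ⁻¹μ = [2.5328  3.6593  1.2841  1.9874  3.6882  -0.4252]
y=Σ⁻¹𝟙 = [12.1246  23.3710  7.7554  13.1765  17.7476  6.4526]
a=μᵀx=2.206635  b=𝟙ᵀx=12.726578  c=𝟙ᵀy=80.627782  D=ac−b²=15.950333
λ₁=(c·0.174−b)/D = (80.627782·0.174−12.726578)/15.950333 = 0.081670
λ₂=(a−b·0.174)/D = (2.206635−12.726578·0.174)/15.950333 = -0.000488
w* = 0.081670·x + -0.000488·y:
  w_0 = 0.081670·2.5328 + -0.000488·12.1246 = 0.2009  (Lockheed)
  w_1 = 0.081670·3.6593 + -0.000488·23.3710 = 0.2874  (JPMorgan)
  w_2 = 0.081670·1.2841 + -0.000488·7.7554 = 0.1011  (Qualcomm)
  w_3 = 0.081670·1.9874 + -0.000488·13.1765 = 0.1559  (Walmart)
  w_4 = 0.081670·3.6882 + -0.000488·17.7476 = 0.2926  (Visa)
  w_5 = 0.081670·-0.4252 + -0.000488·6.4526 = -0.0379  (Honeywell)
Σw_i=1.0000  μᵀw=0.1740
σ²=wᵀΣw=λ₁·μ_p+λ₂ = 0.081670·0.174 + -0.000488 = 0.013722 ≈ 0.0137

0.2009


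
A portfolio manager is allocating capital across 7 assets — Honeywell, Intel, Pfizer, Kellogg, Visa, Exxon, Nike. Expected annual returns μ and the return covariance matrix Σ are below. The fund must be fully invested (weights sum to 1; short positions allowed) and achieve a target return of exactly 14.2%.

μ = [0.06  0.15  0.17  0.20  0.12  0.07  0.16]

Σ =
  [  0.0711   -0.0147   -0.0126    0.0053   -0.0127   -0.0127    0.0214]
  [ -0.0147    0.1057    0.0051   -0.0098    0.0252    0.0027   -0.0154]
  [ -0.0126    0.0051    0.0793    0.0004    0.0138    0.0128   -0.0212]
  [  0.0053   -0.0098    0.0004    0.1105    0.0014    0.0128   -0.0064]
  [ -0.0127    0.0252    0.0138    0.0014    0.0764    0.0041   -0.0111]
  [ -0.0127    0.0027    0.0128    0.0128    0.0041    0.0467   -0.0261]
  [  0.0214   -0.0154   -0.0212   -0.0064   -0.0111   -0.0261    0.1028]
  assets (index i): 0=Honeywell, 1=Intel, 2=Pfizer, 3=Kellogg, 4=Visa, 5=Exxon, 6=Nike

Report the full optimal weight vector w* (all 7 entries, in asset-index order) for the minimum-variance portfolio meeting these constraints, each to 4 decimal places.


0.0839  0.1367  0.1944  0.1460  0.0754  0.1446  0.2189

p=Σ⁻¹μ = [1.2051  1.7522  2.4604  1.8127  1.0151  2.0385  2.8155]
q=Σ⁻¹𝟙 = [19.9552  11.5657  13.3019  6.5068  11.2510  30.6211  19.4437]
a=μᵀp=1.830922  b=𝟙ᵀp=13.099436  c=𝟙ᵀq=112.645368  D=ac−b²=34.649686
λ₁=(c·0.142−b)/D = (112.645368·0.142−13.099436)/34.649686 = 0.083585
λ₂=(a−b·0.142)/D = (1.830922−13.099436·0.142)/34.649686 = -0.000843
w* = 0.083585·p + -0.000843·q:
  w_0 = 0.083585·1.2051 + -0.000843·19.9552 = 0.0839  (Honeywell)
  w_1 = 0.083585·1.7522 + -0.000843·11.5657 = 0.1367  (Intel)
  w_2 = 0.083585·2.4604 + -0.000843·13.3019 = 0.1944  (Pfizer)
  w_3 = 0.083585·1.8127 + -0.000843·6.5068 = 0.1460  (Kellogg)
  w_4 = 0.083585·1.0151 + -0.000843·11.2510 = 0.0754  (Visa)
  w_5 = 0.083585·2.0385 + -0.000843·30.6211 = 0.1446  (Exxon)
  w_6 = 0.083585·2.8155 + -0.000843·19.4437 = 0.2189  (Nike)
Σw_i=1.0000  μᵀw=0.1420
σ²=wᵀΣw=λ₁·μ_p+λ₂ = 0.083585·0.142 + -0.000843 = 0.011026 ≈ 0.0110


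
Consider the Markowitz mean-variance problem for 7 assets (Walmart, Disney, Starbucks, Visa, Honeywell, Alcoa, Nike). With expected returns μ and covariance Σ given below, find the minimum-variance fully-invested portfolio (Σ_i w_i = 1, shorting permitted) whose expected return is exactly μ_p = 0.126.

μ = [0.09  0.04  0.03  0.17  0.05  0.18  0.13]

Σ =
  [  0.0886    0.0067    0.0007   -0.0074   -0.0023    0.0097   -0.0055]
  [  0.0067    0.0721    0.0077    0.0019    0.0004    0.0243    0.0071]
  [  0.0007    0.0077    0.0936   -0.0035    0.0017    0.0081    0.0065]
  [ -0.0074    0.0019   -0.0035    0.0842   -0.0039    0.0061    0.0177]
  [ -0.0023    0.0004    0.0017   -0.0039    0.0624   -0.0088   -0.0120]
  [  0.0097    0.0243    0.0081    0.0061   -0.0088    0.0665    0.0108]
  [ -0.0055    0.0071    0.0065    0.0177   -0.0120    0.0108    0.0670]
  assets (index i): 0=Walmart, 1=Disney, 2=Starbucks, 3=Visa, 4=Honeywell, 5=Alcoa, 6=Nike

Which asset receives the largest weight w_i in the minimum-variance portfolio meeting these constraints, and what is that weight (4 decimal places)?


Alcoa (0.2595)

g=Σ⁻¹μ = [1.0567  -0.6237  0.0700  1.6989  1.6029  2.5834  1.5082]
h=Σ⁻¹𝟙 = [11.9520  6.9955  8.2706  10.4993  20.8187  9.2776  13.8223]
a=μᵀg=1.102281  b=𝟙ᵀg=7.896319  c=𝟙ᵀh=81.636199  D=ac−b²=27.634140
λ₁=(c·0.126−b)/D = (81.636199·0.126−7.896319)/27.634140 = 0.086481
λ₂=(a−b·0.126)/D = (1.102281−7.896319·0.126)/27.634140 = 0.003884
w* = 0.086481·g + 0.003884·h:
  w_0 = 0.086481·1.0567 + 0.003884·11.9520 = 0.1378  (Walmart)
  w_1 = 0.086481·-0.6237 + 0.003884·6.9955 = -0.0268  (Disney)
  w_2 = 0.086481·0.0700 + 0.003884·8.2706 = 0.0382  (Starbucks)
  w_3 = 0.086481·1.6989 + 0.003884·10.4993 = 0.1877  (Visa)
  w_4 = 0.086481·1.6029 + 0.003884·20.8187 = 0.2195  (Honeywell)
  w_5 = 0.086481·2.5834 + 0.003884·9.2776 = 0.2595  (Alcoa)
  w_6 = 0.086481·1.5082 + 0.003884·13.8223 = 0.1841  (Nike)
Σw_i=1.0000  μᵀw=0.1260
σ²=wᵀΣw=λ₁·μ_p+λ₂ = 0.086481·0.126 + 0.003884 = 0.014781 ≈ 0.0148


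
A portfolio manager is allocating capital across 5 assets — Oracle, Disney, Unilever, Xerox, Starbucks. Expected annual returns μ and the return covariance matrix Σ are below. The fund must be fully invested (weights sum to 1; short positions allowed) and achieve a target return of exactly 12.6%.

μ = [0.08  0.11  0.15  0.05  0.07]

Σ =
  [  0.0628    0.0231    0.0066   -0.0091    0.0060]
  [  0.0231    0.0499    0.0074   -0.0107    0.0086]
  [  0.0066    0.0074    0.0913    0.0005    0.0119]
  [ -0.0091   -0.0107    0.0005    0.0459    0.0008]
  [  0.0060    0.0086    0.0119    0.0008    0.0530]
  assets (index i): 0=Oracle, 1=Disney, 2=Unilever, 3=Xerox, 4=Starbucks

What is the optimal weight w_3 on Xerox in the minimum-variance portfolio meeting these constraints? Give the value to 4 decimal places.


x=Σ⁻¹μ = [0.5829  1.9818  1.3524  1.6416  0.6048]
y=Σ⁻¹𝟙 = [11.6098  17.4172  6.8862  27.8510  12.7609]
a=μᵀx=0.591896  b=𝟙ᵀx=6.163413  c=𝟙ᵀy=76.525041  D=ac−b²=7.307235
λ₁=(c·0.126−b)/D = (76.525041·0.126−6.163413)/7.307235 = 0.476068
λ₂=(a−b·0.126)/D = (0.591896−6.163413·0.126)/7.307235 = -0.025275
w* = 0.476068·x + -0.025275·y:
  w_0 = 0.476068·0.5829 + -0.025275·11.6098 = -0.0160  (Oracle)
  w_1 = 0.476068·1.9818 + -0.025275·17.4172 = 0.5032  (Disney)
  w_2 = 0.476068·1.3524 + -0.025275·6.8862 = 0.4698  (Unilever)
  w_3 = 0.476068·1.6416 + -0.025275·27.8510 = 0.0776  (Xerox)
  w_4 = 0.476068·0.6048 + -0.025275·12.7609 = -0.0346  (Starbucks)
Σw_i=1.0000  μᵀw=0.1260
σ²=wᵀΣw=λ₁·μ_p+λ₂ = 0.476068·0.126 + -0.025275 = 0.034709 ≈ 0.0347

0.0776


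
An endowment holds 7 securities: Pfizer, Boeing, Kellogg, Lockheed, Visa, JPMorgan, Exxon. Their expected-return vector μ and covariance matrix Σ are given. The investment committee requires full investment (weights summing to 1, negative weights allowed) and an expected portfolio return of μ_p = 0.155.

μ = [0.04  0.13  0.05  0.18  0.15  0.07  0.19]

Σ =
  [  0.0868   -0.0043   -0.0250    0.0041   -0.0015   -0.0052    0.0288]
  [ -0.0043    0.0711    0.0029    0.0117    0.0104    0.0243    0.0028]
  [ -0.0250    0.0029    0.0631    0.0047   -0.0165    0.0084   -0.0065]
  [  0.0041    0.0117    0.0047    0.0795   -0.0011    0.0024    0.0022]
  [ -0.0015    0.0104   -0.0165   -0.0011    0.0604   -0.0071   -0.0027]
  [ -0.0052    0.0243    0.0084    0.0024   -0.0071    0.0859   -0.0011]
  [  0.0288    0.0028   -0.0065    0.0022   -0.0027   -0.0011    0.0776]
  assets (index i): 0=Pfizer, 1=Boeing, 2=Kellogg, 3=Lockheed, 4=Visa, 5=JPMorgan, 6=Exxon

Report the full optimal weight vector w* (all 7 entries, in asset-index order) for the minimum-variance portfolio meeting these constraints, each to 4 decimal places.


u=Σ⁻¹μ = [0.1038  0.6459  1.6237  2.0172  3.0538  0.7088  2.5817]
v=Σ⁻¹𝟙 = [17.3797  4.7217  28.1139  9.1005  25.6871  10.5980  9.4069]
a=μᵀu=1.530618  b=𝟙ᵀu=10.735018  c=𝟙ᵀv=105.007700  D=ac−b²=45.486112
λ₁=(c·0.155−b)/D = (105.007700·0.155−10.735018)/45.486112 = 0.121821
λ₂=(a−b·0.155)/D = (1.530618−10.735018·0.155)/45.486112 = -0.002931
w* = 0.121821·u + -0.002931·v:
  w_0 = 0.121821·0.1038 + -0.002931·17.3797 = -0.0383  (Pfizer)
  w_1 = 0.121821·0.6459 + -0.002931·4.7217 = 0.0648  (Boeing)
  w_2 = 0.121821·1.6237 + -0.002931·28.1139 = 0.1154  (Kellogg)
  w_3 = 0.121821·2.0172 + -0.002931·9.1005 = 0.2191  (Lockheed)
  w_4 = 0.121821·3.0538 + -0.002931·25.6871 = 0.2967  (Visa)
  w_5 = 0.121821·0.7088 + -0.002931·10.5980 = 0.0553  (JPMorgan)
  w_6 = 0.121821·2.5817 + -0.002931·9.4069 = 0.2869  (Exxon)
Σw_i=1.0000  μᵀw=0.1550
σ²=wᵀΣw=λ₁·μ_p+λ₂ = 0.121821·0.155 + -0.002931 = 0.015952 ≈ 0.0160

-0.0383  0.0648  0.1154  0.2191  0.2967  0.0553  0.2869


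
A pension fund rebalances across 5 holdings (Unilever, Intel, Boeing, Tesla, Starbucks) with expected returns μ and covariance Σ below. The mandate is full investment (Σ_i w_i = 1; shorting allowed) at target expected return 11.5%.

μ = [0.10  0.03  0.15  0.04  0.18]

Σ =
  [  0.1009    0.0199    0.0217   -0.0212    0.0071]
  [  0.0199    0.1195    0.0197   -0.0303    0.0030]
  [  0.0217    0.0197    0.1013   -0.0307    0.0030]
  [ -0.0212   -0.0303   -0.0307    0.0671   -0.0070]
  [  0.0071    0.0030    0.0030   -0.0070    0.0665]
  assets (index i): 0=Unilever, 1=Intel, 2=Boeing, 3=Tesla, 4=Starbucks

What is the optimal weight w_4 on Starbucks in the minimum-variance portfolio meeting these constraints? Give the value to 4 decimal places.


p=Σ⁻¹μ = [0.7920  0.2814  1.8075  2.0870  2.7477]
q=Σ⁻¹𝟙 = [9.9647  11.9659  14.5709  31.8035  16.1243]
a=μᵀp=0.936828  b=𝟙ᵀp=7.715597  c=𝟙ᵀq=84.429373  D=ac−b²=19.565330
λ₁=(c·0.115−b)/D = (84.429373·0.115−7.715597)/19.565330 = 0.101904
λ₂=(a−b·0.115)/D = (0.936828−7.715597·0.115)/19.565330 = 0.002532
w* = 0.101904·p + 0.002532·q:
  w_0 = 0.101904·0.7920 + 0.002532·9.9647 = 0.1059  (Unilever)
  w_1 = 0.101904·0.2814 + 0.002532·11.9659 = 0.0590  (Intel)
  w_2 = 0.101904·1.8075 + 0.002532·14.5709 = 0.2211  (Boeing)
  w_3 = 0.101904·2.0870 + 0.002532·31.8035 = 0.2932  (Tesla)
  w_4 = 0.101904·2.7477 + 0.002532·16.1243 = 0.3208  (Starbucks)
Σw_i=1.0000  μᵀw=0.1150
σ²=wᵀΣw=λ₁·μ_p+λ₂ = 0.101904·0.115 + 0.002532 = 0.014251 ≈ 0.0143

0.3208


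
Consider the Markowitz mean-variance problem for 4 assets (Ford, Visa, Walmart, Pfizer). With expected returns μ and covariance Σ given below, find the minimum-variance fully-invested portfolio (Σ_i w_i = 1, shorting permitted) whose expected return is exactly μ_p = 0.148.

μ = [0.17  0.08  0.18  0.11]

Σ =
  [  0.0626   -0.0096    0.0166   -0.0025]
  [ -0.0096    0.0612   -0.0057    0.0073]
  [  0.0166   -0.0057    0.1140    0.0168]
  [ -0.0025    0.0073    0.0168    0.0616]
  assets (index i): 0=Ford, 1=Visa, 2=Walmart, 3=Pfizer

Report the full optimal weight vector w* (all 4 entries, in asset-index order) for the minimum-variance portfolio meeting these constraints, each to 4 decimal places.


0.4666  0.1576  0.2105  0.1654

u=Σ⁻¹μ = [2.7483  1.6680  1.0541  1.4121]
v=Σ⁻¹𝟙 = [17.9273  18.0222  5.0820  13.4396]
a=μᵀu=0.945722  b=𝟙ᵀu=6.882540  c=𝟙ᵀv=54.471157  D=ac−b²=4.145235
λ₁=(c·0.148−b)/D = (54.471157·0.148−6.882540)/4.145235 = 0.284469
λ₂=(a−b·0.148)/D = (0.945722−6.882540·0.148)/4.145235 = -0.017585
w* = 0.284469·u + -0.017585·v:
  w_0 = 0.284469·2.7483 + -0.017585·17.9273 = 0.4666  (Ford)
  w_1 = 0.284469·1.6680 + -0.017585·18.0222 = 0.1576  (Visa)
  w_2 = 0.284469·1.0541 + -0.017585·5.0820 = 0.2105  (Walmart)
  w_3 = 0.284469·1.4121 + -0.017585·13.4396 = 0.1654  (Pfizer)
Σw_i=1.0000  μᵀw=0.1480
σ²=wᵀΣw=λ₁·μ_p+λ₂ = 0.284469·0.148 + -0.017585 = 0.024517 ≈ 0.0245


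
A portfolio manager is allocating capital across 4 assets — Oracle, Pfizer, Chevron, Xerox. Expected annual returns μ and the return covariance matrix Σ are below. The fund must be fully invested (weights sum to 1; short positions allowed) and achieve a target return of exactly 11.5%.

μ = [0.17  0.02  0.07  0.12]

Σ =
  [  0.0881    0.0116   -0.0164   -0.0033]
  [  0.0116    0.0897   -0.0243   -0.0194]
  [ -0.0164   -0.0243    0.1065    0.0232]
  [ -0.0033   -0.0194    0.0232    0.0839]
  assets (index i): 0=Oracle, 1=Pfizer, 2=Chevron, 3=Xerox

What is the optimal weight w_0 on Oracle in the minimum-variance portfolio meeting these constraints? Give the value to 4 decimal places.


x=Σ⁻¹μ = [2.0649  0.4702  0.7764  1.4055]
y=Σ⁻¹𝟙 = [12.0127  15.5960  12.0382  12.6688]
a=μᵀx=0.583445  b=𝟙ᵀx=4.717022  c=𝟙ᵀy=52.315779  D=ac−b²=8.273067
λ₁=(c·0.115−b)/D = (52.315779·0.115−4.717022)/8.273067 = 0.157051
λ₂=(a−b·0.115)/D = (0.583445−4.717022·0.115)/8.273067 = 0.004954
w* = 0.157051·x + 0.004954·y:
  w_0 = 0.157051·2.0649 + 0.004954·12.0127 = 0.3838  (Oracle)
  w_1 = 0.157051·0.4702 + 0.004954·15.5960 = 0.1511  (Pfizer)
  w_2 = 0.157051·0.7764 + 0.004954·12.0382 = 0.1816  (Chevron)
  w_3 = 0.157051·1.4055 + 0.004954·12.6688 = 0.2835  (Xerox)
Σw_i=1.0000  μᵀw=0.1150
σ²=wᵀΣw=λ₁·μ_p+λ₂ = 0.157051·0.115 + 0.004954 = 0.023015 ≈ 0.0230

0.3838


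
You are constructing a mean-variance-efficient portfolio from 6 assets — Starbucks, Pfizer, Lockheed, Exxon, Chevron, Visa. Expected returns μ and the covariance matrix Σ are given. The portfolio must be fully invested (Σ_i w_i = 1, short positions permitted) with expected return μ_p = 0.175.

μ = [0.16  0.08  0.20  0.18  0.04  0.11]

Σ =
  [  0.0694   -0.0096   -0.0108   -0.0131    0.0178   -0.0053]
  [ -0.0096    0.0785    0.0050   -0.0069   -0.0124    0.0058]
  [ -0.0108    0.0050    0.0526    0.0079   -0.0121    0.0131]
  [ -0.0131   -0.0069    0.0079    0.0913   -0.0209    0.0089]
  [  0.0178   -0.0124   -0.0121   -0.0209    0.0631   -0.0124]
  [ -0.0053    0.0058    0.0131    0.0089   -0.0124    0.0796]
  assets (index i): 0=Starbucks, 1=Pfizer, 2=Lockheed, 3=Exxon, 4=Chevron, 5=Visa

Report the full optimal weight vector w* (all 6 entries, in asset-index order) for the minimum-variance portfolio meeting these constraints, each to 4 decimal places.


x=Σ⁻¹μ = [3.2456  1.6044  4.1567  2.5396  1.8287  0.7980]
y=Σ⁻¹𝟙 = [17.7180  18.5391  21.5954  18.0879  26.7844  10.9877]
a=μᵀx=2.097032  b=𝟙ᵀx=14.172929  c=𝟙ᵀy=113.712464  D=ac−b²=37.586792
λ₁=(c·0.175−b)/D = (113.712464·0.175−14.172929)/37.586792 = 0.152361
λ₂=(a−b·0.175)/D = (2.097032−14.172929·0.175)/37.586792 = -0.010196
w* = 0.152361·x + -0.010196·y:
  w_0 = 0.152361·3.2456 + -0.010196·17.7180 = 0.3138  (Starbucks)
  w_1 = 0.152361·1.6044 + -0.010196·18.5391 = 0.0554  (Pfizer)
  w_2 = 0.152361·4.1567 + -0.010196·21.5954 = 0.4131  (Lockheed)
  w_3 = 0.152361·2.5396 + -0.010196·18.0879 = 0.2025  (Exxon)
  w_4 = 0.152361·1.8287 + -0.010196·26.7844 = 0.0055  (Chevron)
  w_5 = 0.152361·0.7980 + -0.010196·10.9877 = 0.0095  (Visa)
Σw_i=1.0000  μᵀw=0.1750
σ²=wᵀΣw=λ₁·μ_p+λ₂ = 0.152361·0.175 + -0.010196 = 0.016467 ≈ 0.0165

0.3138  0.0554  0.4131  0.2025  0.0055  0.0095


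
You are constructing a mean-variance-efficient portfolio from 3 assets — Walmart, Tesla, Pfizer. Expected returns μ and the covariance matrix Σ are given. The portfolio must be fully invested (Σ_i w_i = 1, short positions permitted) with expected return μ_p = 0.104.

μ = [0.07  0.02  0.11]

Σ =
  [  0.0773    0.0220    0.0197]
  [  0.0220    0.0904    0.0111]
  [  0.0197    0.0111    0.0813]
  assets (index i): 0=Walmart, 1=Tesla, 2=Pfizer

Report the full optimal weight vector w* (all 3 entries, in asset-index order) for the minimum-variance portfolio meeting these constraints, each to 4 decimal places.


p=Σ⁻¹μ = [0.6185  -0.0783  1.2138]
q=Σ⁻¹𝟙 = [8.3431  7.9019  9.1996]
a=μᵀp=0.175251  b=𝟙ᵀp=1.754016  c=𝟙ᵀq=25.444694  D=ac−b²=1.382632
λ₁=(c·0.104−b)/D = (25.444694·0.104−1.754016)/1.382632 = 0.645314
λ₂=(a−b·0.104)/D = (0.175251−1.754016·0.104)/1.382632 = -0.005183
w* = 0.645314·p + -0.005183·q:
  w_0 = 0.645314·0.6185 + -0.005183·8.3431 = 0.3559  (Walmart)
  w_1 = 0.645314·-0.0783 + -0.005183·7.9019 = -0.0915  (Tesla)
  w_2 = 0.645314·1.2138 + -0.005183·9.1996 = 0.7356  (Pfizer)
Σw_i=1.0000  μᵀw=0.1040
σ²=wᵀΣw=λ₁·μ_p+λ₂ = 0.645314·0.104 + -0.005183 = 0.061929 ≈ 0.0619

0.3559  -0.0915  0.7356


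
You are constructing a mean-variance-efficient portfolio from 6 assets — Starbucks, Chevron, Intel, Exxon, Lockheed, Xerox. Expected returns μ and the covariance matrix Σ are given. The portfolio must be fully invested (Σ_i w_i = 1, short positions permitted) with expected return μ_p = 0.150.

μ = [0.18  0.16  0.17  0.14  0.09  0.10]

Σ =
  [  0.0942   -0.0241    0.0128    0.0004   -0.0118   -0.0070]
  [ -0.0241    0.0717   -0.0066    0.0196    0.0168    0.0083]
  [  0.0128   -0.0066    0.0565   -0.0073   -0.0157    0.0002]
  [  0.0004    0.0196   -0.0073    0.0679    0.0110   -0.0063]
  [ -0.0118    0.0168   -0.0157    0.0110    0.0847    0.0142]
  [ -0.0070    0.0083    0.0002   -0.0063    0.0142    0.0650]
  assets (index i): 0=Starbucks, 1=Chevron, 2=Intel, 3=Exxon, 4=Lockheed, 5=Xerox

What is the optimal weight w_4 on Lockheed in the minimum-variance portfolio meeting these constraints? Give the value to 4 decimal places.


0.0920

x=Σ⁻¹μ = [2.3231  2.4532  3.2713  1.6497  1.0580  1.3941]
y=Σ⁻¹𝟙 = [13.3986  12.6856  20.8027  12.7349  11.0167  13.9713]
a=μᵀx=1.832384  b=𝟙ᵀx=12.149428  c=𝟙ᵀy=84.609807  D=ac−b²=7.429026
λ₁=(c·0.150−b)/D = (84.609807·0.150−12.149428)/7.429026 = 0.072963
λ₂=(a−b·0.150)/D = (1.832384−12.149428·0.150)/7.429026 = 0.001342
w* = 0.072963·x + 0.001342·y:
  w_0 = 0.072963·2.3231 + 0.001342·13.3986 = 0.1875  (Starbucks)
  w_1 = 0.072963·2.4532 + 0.001342·12.6856 = 0.1960  (Chevron)
  w_2 = 0.072963·3.2713 + 0.001342·20.8027 = 0.2666  (Intel)
  w_3 = 0.072963·1.6497 + 0.001342·12.7349 = 0.1375  (Exxon)
  w_4 = 0.072963·1.0580 + 0.001342·11.0167 = 0.0920  (Lockheed)
  w_5 = 0.072963·1.3941 + 0.001342·13.9713 = 0.1205  (Xerox)
Σw_i=1.0000  μᵀw=0.1500
σ²=wᵀΣw=λ₁·μ_p+λ₂ = 0.072963·0.150 + 0.001342 = 0.012286 ≈ 0.0123
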